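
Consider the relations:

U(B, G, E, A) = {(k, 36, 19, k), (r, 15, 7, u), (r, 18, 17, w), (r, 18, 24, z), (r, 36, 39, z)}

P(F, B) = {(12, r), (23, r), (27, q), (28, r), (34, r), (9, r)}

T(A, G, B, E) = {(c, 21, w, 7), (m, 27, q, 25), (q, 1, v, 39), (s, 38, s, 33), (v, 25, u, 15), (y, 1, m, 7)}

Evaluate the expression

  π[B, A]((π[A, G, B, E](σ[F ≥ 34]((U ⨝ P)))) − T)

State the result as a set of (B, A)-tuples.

Natural join on B: {(r, 15, 7, u, 12), (r, 15, 7, u, 23), (r, 15, 7, u, 28), (r, 15, 7, u, 34), (r, 15, 7, u, 9), (r, 18, 17, w, 12), (r, 18, 17, w, 23), (r, 18, 17, w, 28), (r, 18, 17, w, 34), (r, 18, 17, w, 9), (r, 18, 24, z, 12), (r, 18, 24, z, 23), (r, 18, 24, z, 28), (r, 18, 24, z, 34), (r, 18, 24, z, 9), (r, 36, 39, z, 12), (r, 36, 39, z, 23), (r, 36, 39, z, 28), (r, 36, 39, z, 34), (r, 36, 39, z, 9)}
Filtering on F ≥ 34 leaves {(r, 15, 7, u, 34), (r, 18, 17, w, 34), (r, 18, 24, z, 34), (r, 36, 39, z, 34)}.
π_{A, G, B, E} gives {(u, 15, r, 7), (w, 18, r, 17), (z, 18, r, 24), (z, 36, r, 39)}.
Difference: {(u, 15, r, 7), (w, 18, r, 17), (z, 18, r, 24), (z, 36, r, 39)} with {(c, 21, w, 7), (m, 27, q, 25), (q, 1, v, 39), (s, 38, s, 33), (v, 25, u, 15), (y, 1, m, 7)} → {(u, 15, r, 7), (w, 18, r, 17), (z, 18, r, 24), (z, 36, r, 39)}
π_{B, A} gives {(r, u), (r, w), (r, z)} (1 duplicate(s) eliminated).

{(r, u), (r, w), (r, z)}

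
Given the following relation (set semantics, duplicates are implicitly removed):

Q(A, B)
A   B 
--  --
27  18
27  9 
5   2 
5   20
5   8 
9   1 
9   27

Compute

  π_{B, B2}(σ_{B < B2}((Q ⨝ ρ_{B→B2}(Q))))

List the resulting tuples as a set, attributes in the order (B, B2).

{(1, 27), (2, 20), (2, 8), (8, 20), (9, 18)}

ρ[B→B2]: schema becomes (A, B2); tuples unchanged.
Joining Q and ρ_{B→B2}(Q) on A yields {(27, 18, 18), (27, 18, 9), (27, 9, 18), (27, 9, 9), (5, 2, 2), (5, 2, 20), (5, 2, 8), (5, 20, 2), (5, 20, 20), (5, 20, 8), (5, 8, 2), (5, 8, 20), (5, 8, 8), (9, 1, 1), (9, 1, 27), (9, 27, 1), (9, 27, 27)}.
Filtering on B < B2 leaves {(27, 9, 18), (5, 2, 20), (5, 2, 8), (5, 8, 20), (9, 1, 27)}.
Projecting to B, B2: {(1, 27), (2, 20), (2, 8), (8, 20), (9, 18)}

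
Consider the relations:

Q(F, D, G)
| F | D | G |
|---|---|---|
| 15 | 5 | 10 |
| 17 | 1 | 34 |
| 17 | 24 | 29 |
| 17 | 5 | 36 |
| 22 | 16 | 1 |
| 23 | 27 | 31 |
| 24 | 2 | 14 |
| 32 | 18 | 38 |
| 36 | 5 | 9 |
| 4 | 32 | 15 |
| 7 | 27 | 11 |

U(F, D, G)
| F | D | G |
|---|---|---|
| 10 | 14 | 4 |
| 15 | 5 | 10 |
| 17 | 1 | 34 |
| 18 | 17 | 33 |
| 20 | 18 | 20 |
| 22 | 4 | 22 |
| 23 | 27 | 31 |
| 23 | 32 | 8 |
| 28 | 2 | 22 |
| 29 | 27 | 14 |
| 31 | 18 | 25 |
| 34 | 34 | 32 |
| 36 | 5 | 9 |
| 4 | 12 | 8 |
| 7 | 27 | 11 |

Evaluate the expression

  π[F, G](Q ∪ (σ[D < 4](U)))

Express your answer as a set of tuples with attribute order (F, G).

Apply σ_{D < 4}; surviving tuples: {(17, 1, 34), (28, 2, 22)}
Taking the union: {(15, 5, 10), (17, 1, 34), (17, 24, 29), (17, 5, 36), (22, 16, 1), (23, 27, 31), (24, 2, 14), (28, 2, 22), (32, 18, 38), (36, 5, 9), (4, 32, 15), (7, 27, 11)}
π[F, G]: project onto (F, G) → {(15, 10), (17, 29), (17, 34), (17, 36), (22, 1), (23, 31), (24, 14), (28, 22), (32, 38), (36, 9), (4, 15), (7, 11)}

{(15, 10), (17, 29), (17, 34), (17, 36), (22, 1), (23, 31), (24, 14), (28, 22), (32, 38), (36, 9), (4, 15), (7, 11)}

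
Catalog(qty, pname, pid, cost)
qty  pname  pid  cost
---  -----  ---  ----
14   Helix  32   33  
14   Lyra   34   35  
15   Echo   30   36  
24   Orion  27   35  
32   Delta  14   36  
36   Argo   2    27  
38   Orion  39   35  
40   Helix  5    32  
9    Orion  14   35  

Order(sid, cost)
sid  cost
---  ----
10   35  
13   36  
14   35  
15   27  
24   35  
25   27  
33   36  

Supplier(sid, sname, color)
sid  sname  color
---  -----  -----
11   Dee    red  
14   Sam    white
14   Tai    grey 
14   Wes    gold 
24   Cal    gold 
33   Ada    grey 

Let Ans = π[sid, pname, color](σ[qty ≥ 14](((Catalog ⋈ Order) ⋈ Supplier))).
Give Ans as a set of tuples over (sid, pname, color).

Natural join on cost: {(14, Lyra, 34, 35, 10), (14, Lyra, 34, 35, 14), (14, Lyra, 34, 35, 24), (15, Echo, 30, 36, 13), (15, Echo, 30, 36, 33), (24, Orion, 27, 35, 10), (24, Orion, 27, 35, 14), (24, Orion, 27, 35, 24), (32, Delta, 14, 36, 13), (32, Delta, 14, 36, 33), (36, Argo, 2, 27, 15), (36, Argo, 2, 27, 25), (38, Orion, 39, 35, 10), (38, Orion, 39, 35, 14), (38, Orion, 39, 35, 24), (9, Orion, 14, 35, 10), (9, Orion, 14, 35, 14), (9, Orion, 14, 35, 24)}
Natural join on sid: {(14, Lyra, 34, 35, 14, Sam, white), (14, Lyra, 34, 35, 14, Tai, grey), (14, Lyra, 34, 35, 14, Wes, gold), (14, Lyra, 34, 35, 24, Cal, gold), (15, Echo, 30, 36, 33, Ada, grey), (24, Orion, 27, 35, 14, Sam, white), (24, Orion, 27, 35, 14, Tai, grey), (24, Orion, 27, 35, 14, Wes, gold), (24, Orion, 27, 35, 24, Cal, gold), (32, Delta, 14, 36, 33, Ada, grey), (38, Orion, 39, 35, 14, Sam, white), (38, Orion, 39, 35, 14, Tai, grey), (38, Orion, 39, 35, 14, Wes, gold), (38, Orion, 39, 35, 24, Cal, gold), (9, Orion, 14, 35, 14, Sam, white), (9, Orion, 14, 35, 14, Tai, grey), (9, Orion, 14, 35, 14, Wes, gold), (9, Orion, 14, 35, 24, Cal, gold)}
Apply σ_{qty ≥ 14}; surviving tuples: {(14, Lyra, 34, 35, 14, Sam, white), (14, Lyra, 34, 35, 14, Tai, grey), (14, Lyra, 34, 35, 14, Wes, gold), (14, Lyra, 34, 35, 24, Cal, gold), (15, Echo, 30, 36, 33, Ada, grey), (24, Orion, 27, 35, 14, Sam, white), (24, Orion, 27, 35, 14, Tai, grey), (24, Orion, 27, 35, 14, Wes, gold), (24, Orion, 27, 35, 24, Cal, gold), (32, Delta, 14, 36, 33, Ada, grey), (38, Orion, 39, 35, 14, Sam, white), (38, Orion, 39, 35, 14, Tai, grey), (38, Orion, 39, 35, 14, Wes, gold), (38, Orion, 39, 35, 24, Cal, gold)}
π_{sid, pname, color} gives {(14, Lyra, gold), (14, Lyra, grey), (14, Lyra, white), (14, Orion, gold), (14, Orion, grey), (14, Orion, white), (24, Lyra, gold), (24, Orion, gold), (33, Delta, grey), (33, Echo, grey)} (4 duplicate(s) eliminated).

{(14, Lyra, gold), (14, Lyra, grey), (14, Lyra, white), (14, Orion, gold), (14, Orion, grey), (14, Orion, white), (24, Lyra, gold), (24, Orion, gold), (33, Delta, grey), (33, Echo, grey)}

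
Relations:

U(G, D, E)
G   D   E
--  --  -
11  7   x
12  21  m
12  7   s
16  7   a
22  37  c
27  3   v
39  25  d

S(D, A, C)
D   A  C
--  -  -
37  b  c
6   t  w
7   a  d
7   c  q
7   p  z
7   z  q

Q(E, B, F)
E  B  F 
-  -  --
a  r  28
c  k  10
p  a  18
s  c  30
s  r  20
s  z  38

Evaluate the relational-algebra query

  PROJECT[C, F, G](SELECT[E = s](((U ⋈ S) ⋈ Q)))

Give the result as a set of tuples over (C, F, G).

Joining U and S on D yields {(11, 7, x, a, d), (11, 7, x, c, q), (11, 7, x, p, z), (11, 7, x, z, q), (12, 7, s, a, d), (12, 7, s, c, q), (12, 7, s, p, z), (12, 7, s, z, q), (16, 7, a, a, d), (16, 7, a, c, q), (16, 7, a, p, z), (16, 7, a, z, q), (22, 37, c, b, c)}.
Joining (U ⋈ S) and Q on E yields {(12, 7, s, a, d, c, 30), (12, 7, s, a, d, r, 20), (12, 7, s, a, d, z, 38), (12, 7, s, c, q, c, 30), (12, 7, s, c, q, r, 20), (12, 7, s, c, q, z, 38), (12, 7, s, p, z, c, 30), (12, 7, s, p, z, r, 20), (12, 7, s, p, z, z, 38), (12, 7, s, z, q, c, 30), (12, 7, s, z, q, r, 20), (12, 7, s, z, q, z, 38), (16, 7, a, a, d, r, 28), (16, 7, a, c, q, r, 28), (16, 7, a, p, z, r, 28), (16, 7, a, z, q, r, 28), (22, 37, c, b, c, k, 10)}.
Apply σ_{E = s}; surviving tuples: {(12, 7, s, a, d, c, 30), (12, 7, s, a, d, r, 20), (12, 7, s, a, d, z, 38), (12, 7, s, c, q, c, 30), (12, 7, s, c, q, r, 20), (12, 7, s, c, q, z, 38), (12, 7, s, p, z, c, 30), (12, 7, s, p, z, r, 20), (12, 7, s, p, z, z, 38), (12, 7, s, z, q, c, 30), (12, 7, s, z, q, r, 20), (12, 7, s, z, q, z, 38)}
Keep only column(s) C, F, G (3 duplicate(s) eliminated): {(d, 20, 12), (d, 30, 12), (d, 38, 12), (q, 20, 12), (q, 30, 12), (q, 38, 12), (z, 20, 12), (z, 30, 12), (z, 38, 12)}

{(d, 20, 12), (d, 30, 12), (d, 38, 12), (q, 20, 12), (q, 30, 12), (q, 38, 12), (z, 20, 12), (z, 30, 12), (z, 38, 12)}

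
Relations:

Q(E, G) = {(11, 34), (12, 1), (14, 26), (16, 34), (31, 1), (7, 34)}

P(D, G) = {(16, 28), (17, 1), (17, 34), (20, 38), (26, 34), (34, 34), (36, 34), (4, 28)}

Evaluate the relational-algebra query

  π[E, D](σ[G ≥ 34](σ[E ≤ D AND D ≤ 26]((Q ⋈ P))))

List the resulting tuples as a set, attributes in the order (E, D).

{(11, 17), (11, 26), (16, 17), (16, 26), (7, 17), (7, 26)}

Natural join on G: {(11, 34, 17), (11, 34, 26), (11, 34, 34), (11, 34, 36), (12, 1, 17), (16, 34, 17), (16, 34, 26), (16, 34, 34), (16, 34, 36), (31, 1, 17), (7, 34, 17), (7, 34, 26), (7, 34, 34), (7, 34, 36)}
Selection E ≤ D AND D ≤ 26: {(11, 34, 17), (11, 34, 26), (12, 1, 17), (16, 34, 17), (16, 34, 26), (7, 34, 17), (7, 34, 26)}
Selection G ≥ 34: {(11, 34, 17), (11, 34, 26), (16, 34, 17), (16, 34, 26), (7, 34, 17), (7, 34, 26)}
π_{E, D} gives {(11, 17), (11, 26), (16, 17), (16, 26), (7, 17), (7, 26)}.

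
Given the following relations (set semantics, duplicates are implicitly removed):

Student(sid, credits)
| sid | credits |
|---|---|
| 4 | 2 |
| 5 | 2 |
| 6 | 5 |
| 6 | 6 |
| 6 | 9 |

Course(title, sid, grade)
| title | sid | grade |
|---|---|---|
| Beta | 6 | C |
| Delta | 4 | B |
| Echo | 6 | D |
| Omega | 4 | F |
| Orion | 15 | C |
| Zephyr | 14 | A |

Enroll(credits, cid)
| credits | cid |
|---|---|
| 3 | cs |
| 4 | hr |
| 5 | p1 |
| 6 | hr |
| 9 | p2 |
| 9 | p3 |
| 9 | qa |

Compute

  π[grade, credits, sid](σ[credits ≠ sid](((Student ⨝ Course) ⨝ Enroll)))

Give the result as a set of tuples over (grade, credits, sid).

{(C, 5, 6), (C, 9, 6), (D, 5, 6), (D, 9, 6)}

Student ⋈ Course (natural join on sid): {(4, 2, Delta, B), (4, 2, Omega, F), (6, 5, Beta, C), (6, 5, Echo, D), (6, 6, Beta, C), (6, 6, Echo, D), (6, 9, Beta, C), (6, 9, Echo, D)}
(Student ⨝ Course) ⋈ Enroll (natural join on credits): {(6, 5, Beta, C, p1), (6, 5, Echo, D, p1), (6, 6, Beta, C, hr), (6, 6, Echo, D, hr), (6, 9, Beta, C, p2), (6, 9, Beta, C, p3), (6, 9, Beta, C, qa), (6, 9, Echo, D, p2), (6, 9, Echo, D, p3), (6, 9, Echo, D, qa)}
σ[credits ≠ sid]: keep tuples satisfying credits ≠ sid → {(6, 5, Beta, C, p1), (6, 5, Echo, D, p1), (6, 9, Beta, C, p2), (6, 9, Beta, C, p3), (6, 9, Beta, C, qa), (6, 9, Echo, D, p2), (6, 9, Echo, D, p3), (6, 9, Echo, D, qa)}
π[grade, credits, sid]: project onto (grade, credits, sid) (4 duplicate(s) eliminated) → {(C, 5, 6), (C, 9, 6), (D, 5, 6), (D, 9, 6)}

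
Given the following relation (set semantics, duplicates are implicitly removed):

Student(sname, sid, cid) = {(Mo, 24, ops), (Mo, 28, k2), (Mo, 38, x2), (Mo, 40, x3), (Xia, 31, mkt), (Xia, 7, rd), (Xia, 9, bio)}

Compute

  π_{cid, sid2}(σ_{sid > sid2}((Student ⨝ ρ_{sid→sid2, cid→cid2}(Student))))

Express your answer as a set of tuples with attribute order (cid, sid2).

ρ[sid→sid2, cid→cid2]: schema becomes (sname, sid2, cid2); tuples unchanged.
Joining Student and ρ_{sid→sid2, cid→cid2}(Student) on sname yields {(Mo, 24, ops, 24, ops), (Mo, 24, ops, 28, k2), (Mo, 24, ops, 38, x2), (Mo, 24, ops, 40, x3), (Mo, 28, k2, 24, ops), (Mo, 28, k2, 28, k2), (Mo, 28, k2, 38, x2), (Mo, 28, k2, 40, x3), (Mo, 38, x2, 24, ops), (Mo, 38, x2, 28, k2), (Mo, 38, x2, 38, x2), (Mo, 38, x2, 40, x3), (Mo, 40, x3, 24, ops), (Mo, 40, x3, 28, k2), (Mo, 40, x3, 38, x2), (Mo, 40, x3, 40, x3), (Xia, 31, mkt, 31, mkt), (Xia, 31, mkt, 7, rd), (Xia, 31, mkt, 9, bio), (Xia, 7, rd, 31, mkt), (Xia, 7, rd, 7, rd), (Xia, 7, rd, 9, bio), (Xia, 9, bio, 31, mkt), (Xia, 9, bio, 7, rd), (Xia, 9, bio, 9, bio)}.
Selection sid > sid2: {(Mo, 28, k2, 24, ops), (Mo, 38, x2, 24, ops), (Mo, 38, x2, 28, k2), (Mo, 40, x3, 24, ops), (Mo, 40, x3, 28, k2), (Mo, 40, x3, 38, x2), (Xia, 31, mkt, 7, rd), (Xia, 31, mkt, 9, bio), (Xia, 9, bio, 7, rd)}
Projecting to cid, sid2: {(bio, 7), (k2, 24), (mkt, 7), (mkt, 9), (x2, 24), (x2, 28), (x3, 24), (x3, 28), (x3, 38)}

{(bio, 7), (k2, 24), (mkt, 7), (mkt, 9), (x2, 24), (x2, 28), (x3, 24), (x3, 28), (x3, 38)}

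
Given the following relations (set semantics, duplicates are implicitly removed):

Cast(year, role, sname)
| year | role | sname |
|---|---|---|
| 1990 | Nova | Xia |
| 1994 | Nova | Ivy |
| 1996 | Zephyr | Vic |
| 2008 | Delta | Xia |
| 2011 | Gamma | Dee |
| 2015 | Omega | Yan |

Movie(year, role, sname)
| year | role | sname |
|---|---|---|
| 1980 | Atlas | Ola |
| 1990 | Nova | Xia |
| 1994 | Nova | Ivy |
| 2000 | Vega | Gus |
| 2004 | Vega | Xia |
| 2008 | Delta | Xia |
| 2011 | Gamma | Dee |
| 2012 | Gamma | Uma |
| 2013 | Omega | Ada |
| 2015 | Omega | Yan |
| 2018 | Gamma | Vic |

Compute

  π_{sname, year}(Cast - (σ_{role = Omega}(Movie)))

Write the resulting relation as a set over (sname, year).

{(Dee, 2011), (Ivy, 1994), (Vic, 1996), (Xia, 1990), (Xia, 2008)}

σ[role = Omega]: keep tuples satisfying role = Omega → {(2013, Omega, Ada), (2015, Omega, Yan)}
Difference: {(1990, Nova, Xia), (1994, Nova, Ivy), (1996, Zephyr, Vic), (2008, Delta, Xia), (2011, Gamma, Dee), (2015, Omega, Yan)} with {(2013, Omega, Ada), (2015, Omega, Yan)} → {(1990, Nova, Xia), (1994, Nova, Ivy), (1996, Zephyr, Vic), (2008, Delta, Xia), (2011, Gamma, Dee)}
Keep only column(s) sname, year: {(Dee, 2011), (Ivy, 1994), (Vic, 1996), (Xia, 1990), (Xia, 2008)}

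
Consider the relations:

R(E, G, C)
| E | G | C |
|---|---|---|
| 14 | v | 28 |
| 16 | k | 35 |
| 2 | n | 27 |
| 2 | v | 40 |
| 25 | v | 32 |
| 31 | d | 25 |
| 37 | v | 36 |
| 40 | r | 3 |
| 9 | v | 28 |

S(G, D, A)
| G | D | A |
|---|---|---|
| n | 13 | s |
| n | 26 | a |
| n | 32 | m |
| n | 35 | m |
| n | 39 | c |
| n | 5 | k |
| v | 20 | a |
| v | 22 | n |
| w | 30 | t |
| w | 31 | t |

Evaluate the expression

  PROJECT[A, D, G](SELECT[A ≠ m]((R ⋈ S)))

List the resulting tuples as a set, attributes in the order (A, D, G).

{(a, 20, v), (a, 26, n), (c, 39, n), (k, 5, n), (n, 22, v), (s, 13, n)}

R ⋈ S (natural join on G): {(14, v, 28, 20, a), (14, v, 28, 22, n), (2, n, 27, 13, s), (2, n, 27, 26, a), (2, n, 27, 32, m), (2, n, 27, 35, m), (2, n, 27, 39, c), (2, n, 27, 5, k), (2, v, 40, 20, a), (2, v, 40, 22, n), (25, v, 32, 20, a), (25, v, 32, 22, n), (37, v, 36, 20, a), (37, v, 36, 22, n), (9, v, 28, 20, a), (9, v, 28, 22, n)}
σ[A ≠ m]: keep tuples satisfying A ≠ m → {(14, v, 28, 20, a), (14, v, 28, 22, n), (2, n, 27, 13, s), (2, n, 27, 26, a), (2, n, 27, 39, c), (2, n, 27, 5, k), (2, v, 40, 20, a), (2, v, 40, 22, n), (25, v, 32, 20, a), (25, v, 32, 22, n), (37, v, 36, 20, a), (37, v, 36, 22, n), (9, v, 28, 20, a), (9, v, 28, 22, n)}
π[A, D, G]: project onto (A, D, G) (8 duplicate(s) eliminated) → {(a, 20, v), (a, 26, n), (c, 39, n), (k, 5, n), (n, 22, v), (s, 13, n)}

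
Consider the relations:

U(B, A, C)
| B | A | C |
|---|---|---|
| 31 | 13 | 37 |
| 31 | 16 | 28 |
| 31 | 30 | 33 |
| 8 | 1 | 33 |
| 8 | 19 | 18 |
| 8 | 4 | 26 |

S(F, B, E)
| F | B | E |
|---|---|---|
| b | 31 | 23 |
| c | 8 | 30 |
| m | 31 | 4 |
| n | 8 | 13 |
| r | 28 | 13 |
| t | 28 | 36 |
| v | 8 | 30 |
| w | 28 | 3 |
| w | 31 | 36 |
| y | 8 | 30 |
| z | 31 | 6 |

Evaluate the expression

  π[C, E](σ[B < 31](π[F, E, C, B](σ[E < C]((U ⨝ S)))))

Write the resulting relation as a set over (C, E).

Joining U and S on B yields {(31, 13, 37, b, 23), (31, 13, 37, m, 4), (31, 13, 37, w, 36), (31, 13, 37, z, 6), (31, 16, 28, b, 23), (31, 16, 28, m, 4), (31, 16, 28, w, 36), (31, 16, 28, z, 6), (31, 30, 33, b, 23), (31, 30, 33, m, 4), (31, 30, 33, w, 36), (31, 30, 33, z, 6), (8, 1, 33, c, 30), (8, 1, 33, n, 13), (8, 1, 33, v, 30), (8, 1, 33, y, 30), (8, 19, 18, c, 30), (8, 19, 18, n, 13), (8, 19, 18, v, 30), (8, 19, 18, y, 30), (8, 4, 26, c, 30), (8, 4, 26, n, 13), (8, 4, 26, v, 30), (8, 4, 26, y, 30)}.
Filtering on E < C leaves {(31, 13, 37, b, 23), (31, 13, 37, m, 4), (31, 13, 37, w, 36), (31, 13, 37, z, 6), (31, 16, 28, b, 23), (31, 16, 28, m, 4), (31, 16, 28, z, 6), (31, 30, 33, b, 23), (31, 30, 33, m, 4), (31, 30, 33, z, 6), (8, 1, 33, c, 30), (8, 1, 33, n, 13), (8, 1, 33, v, 30), (8, 1, 33, y, 30), (8, 19, 18, n, 13), (8, 4, 26, n, 13)}.
π[F, E, C, B]: project onto (F, E, C, B) → {(b, 23, 28, 31), (b, 23, 33, 31), (b, 23, 37, 31), (c, 30, 33, 8), (m, 4, 28, 31), (m, 4, 33, 31), (m, 4, 37, 31), (n, 13, 18, 8), (n, 13, 26, 8), (n, 13, 33, 8), (v, 30, 33, 8), (w, 36, 37, 31), (y, 30, 33, 8), (z, 6, 28, 31), (z, 6, 33, 31), (z, 6, 37, 31)}
Filtering on B < 31 leaves {(c, 30, 33, 8), (n, 13, 18, 8), (n, 13, 26, 8), (n, 13, 33, 8), (v, 30, 33, 8), (y, 30, 33, 8)}.
π[C, E]: project onto (C, E) (2 duplicate(s) eliminated) → {(18, 13), (26, 13), (33, 13), (33, 30)}

{(18, 13), (26, 13), (33, 13), (33, 30)}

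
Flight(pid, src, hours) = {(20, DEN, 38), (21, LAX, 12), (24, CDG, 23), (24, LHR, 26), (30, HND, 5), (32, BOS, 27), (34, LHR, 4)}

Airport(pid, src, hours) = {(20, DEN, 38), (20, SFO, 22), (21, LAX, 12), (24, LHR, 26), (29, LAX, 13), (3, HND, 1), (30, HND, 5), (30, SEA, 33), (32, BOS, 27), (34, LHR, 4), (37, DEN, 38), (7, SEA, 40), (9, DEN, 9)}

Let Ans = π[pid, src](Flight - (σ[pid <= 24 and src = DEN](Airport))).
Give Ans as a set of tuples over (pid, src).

{(21, LAX), (24, CDG), (24, LHR), (30, HND), (32, BOS), (34, LHR)}

Apply σ_{pid <= 24 and src = DEN}; surviving tuples: {(20, DEN, 38), (9, DEN, 9)}
Set difference of the two operands is {(21, LAX, 12), (24, CDG, 23), (24, LHR, 26), (30, HND, 5), (32, BOS, 27), (34, LHR, 4)}.
π_{pid, src} gives {(21, LAX), (24, CDG), (24, LHR), (30, HND), (32, BOS), (34, LHR)}.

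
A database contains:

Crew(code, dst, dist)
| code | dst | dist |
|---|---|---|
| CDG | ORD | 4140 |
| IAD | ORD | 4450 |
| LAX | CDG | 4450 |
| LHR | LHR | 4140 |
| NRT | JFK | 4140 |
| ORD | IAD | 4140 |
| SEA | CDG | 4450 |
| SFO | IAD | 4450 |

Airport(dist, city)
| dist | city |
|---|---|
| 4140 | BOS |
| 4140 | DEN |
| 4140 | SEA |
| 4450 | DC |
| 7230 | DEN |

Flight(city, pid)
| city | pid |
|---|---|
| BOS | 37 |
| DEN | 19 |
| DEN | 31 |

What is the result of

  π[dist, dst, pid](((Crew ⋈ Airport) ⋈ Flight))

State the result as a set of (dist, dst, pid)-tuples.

{(4140, IAD, 19), (4140, IAD, 31), (4140, IAD, 37), (4140, JFK, 19), (4140, JFK, 31), (4140, JFK, 37), (4140, LHR, 19), (4140, LHR, 31), (4140, LHR, 37), (4140, ORD, 19), (4140, ORD, 31), (4140, ORD, 37)}

Joining Crew and Airport on dist yields {(CDG, ORD, 4140, BOS), (CDG, ORD, 4140, DEN), (CDG, ORD, 4140, SEA), (IAD, ORD, 4450, DC), (LAX, CDG, 4450, DC), (LHR, LHR, 4140, BOS), (LHR, LHR, 4140, DEN), (LHR, LHR, 4140, SEA), (NRT, JFK, 4140, BOS), (NRT, JFK, 4140, DEN), (NRT, JFK, 4140, SEA), (ORD, IAD, 4140, BOS), (ORD, IAD, 4140, DEN), (ORD, IAD, 4140, SEA), (SEA, CDG, 4450, DC), (SFO, IAD, 4450, DC)}.
Joining (Crew ⋈ Airport) and Flight on city yields {(CDG, ORD, 4140, BOS, 37), (CDG, ORD, 4140, DEN, 19), (CDG, ORD, 4140, DEN, 31), (LHR, LHR, 4140, BOS, 37), (LHR, LHR, 4140, DEN, 19), (LHR, LHR, 4140, DEN, 31), (NRT, JFK, 4140, BOS, 37), (NRT, JFK, 4140, DEN, 19), (NRT, JFK, 4140, DEN, 31), (ORD, IAD, 4140, BOS, 37), (ORD, IAD, 4140, DEN, 19), (ORD, IAD, 4140, DEN, 31)}.
π[dist, dst, pid]: project onto (dist, dst, pid) → {(4140, IAD, 19), (4140, IAD, 31), (4140, IAD, 37), (4140, JFK, 19), (4140, JFK, 31), (4140, JFK, 37), (4140, LHR, 19), (4140, LHR, 31), (4140, LHR, 37), (4140, ORD, 19), (4140, ORD, 31), (4140, ORD, 37)}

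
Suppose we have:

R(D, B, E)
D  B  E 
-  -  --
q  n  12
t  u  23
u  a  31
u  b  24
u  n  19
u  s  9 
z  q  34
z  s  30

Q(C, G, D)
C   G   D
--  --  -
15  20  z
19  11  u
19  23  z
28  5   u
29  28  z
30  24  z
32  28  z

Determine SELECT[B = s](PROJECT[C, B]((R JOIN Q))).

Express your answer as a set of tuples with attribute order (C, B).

Natural join on D: {(u, a, 31, 19, 11), (u, a, 31, 28, 5), (u, b, 24, 19, 11), (u, b, 24, 28, 5), (u, n, 19, 19, 11), (u, n, 19, 28, 5), (u, s, 9, 19, 11), (u, s, 9, 28, 5), (z, q, 34, 15, 20), (z, q, 34, 19, 23), (z, q, 34, 29, 28), (z, q, 34, 30, 24), (z, q, 34, 32, 28), (z, s, 30, 15, 20), (z, s, 30, 19, 23), (z, s, 30, 29, 28), (z, s, 30, 30, 24), (z, s, 30, 32, 28)}
Keep only column(s) C, B (1 duplicate(s) eliminated): {(15, q), (15, s), (19, a), (19, b), (19, n), (19, q), (19, s), (28, a), (28, b), (28, n), (28, s), (29, q), (29, s), (30, q), (30, s), (32, q), (32, s)}
Filtering on B = s leaves {(15, s), (19, s), (28, s), (29, s), (30, s), (32, s)}.

{(15, s), (19, s), (28, s), (29, s), (30, s), (32, s)}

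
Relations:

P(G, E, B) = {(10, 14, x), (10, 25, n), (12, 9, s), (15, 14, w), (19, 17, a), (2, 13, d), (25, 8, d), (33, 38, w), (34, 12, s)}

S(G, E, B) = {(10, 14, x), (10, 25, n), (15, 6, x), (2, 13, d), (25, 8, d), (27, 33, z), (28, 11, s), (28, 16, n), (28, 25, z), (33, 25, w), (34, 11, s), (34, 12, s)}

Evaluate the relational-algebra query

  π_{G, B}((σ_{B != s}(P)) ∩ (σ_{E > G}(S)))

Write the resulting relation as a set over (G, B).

{(10, n), (10, x), (2, d)}

Selection B != s: {(10, 14, x), (10, 25, n), (15, 14, w), (19, 17, a), (2, 13, d), (25, 8, d), (33, 38, w)}
Selection E > G: {(10, 14, x), (10, 25, n), (2, 13, d), (27, 33, z)}
Intersection: {(10, 14, x), (10, 25, n), (15, 14, w), (19, 17, a), (2, 13, d), (25, 8, d), (33, 38, w)} with {(10, 14, x), (10, 25, n), (2, 13, d), (27, 33, z)} → {(10, 14, x), (10, 25, n), (2, 13, d)}
π[G, B]: project onto (G, B) → {(10, n), (10, x), (2, d)}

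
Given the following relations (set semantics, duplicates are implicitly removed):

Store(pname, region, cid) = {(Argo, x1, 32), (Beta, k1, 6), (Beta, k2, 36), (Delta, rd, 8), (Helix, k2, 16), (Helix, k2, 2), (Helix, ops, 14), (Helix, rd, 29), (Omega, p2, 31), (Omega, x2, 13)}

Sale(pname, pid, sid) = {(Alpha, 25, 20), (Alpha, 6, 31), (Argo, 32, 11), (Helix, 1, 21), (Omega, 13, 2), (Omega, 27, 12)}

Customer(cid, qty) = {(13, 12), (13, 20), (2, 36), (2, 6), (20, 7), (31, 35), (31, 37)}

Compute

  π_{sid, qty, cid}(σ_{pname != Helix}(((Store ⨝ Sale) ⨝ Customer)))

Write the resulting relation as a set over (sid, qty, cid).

Store ⋈ Sale (natural join on pname): {(Argo, x1, 32, 32, 11), (Helix, k2, 16, 1, 21), (Helix, k2, 2, 1, 21), (Helix, ops, 14, 1, 21), (Helix, rd, 29, 1, 21), (Omega, p2, 31, 13, 2), (Omega, p2, 31, 27, 12), (Omega, x2, 13, 13, 2), (Omega, x2, 13, 27, 12)}
(Store ⨝ Sale) ⋈ Customer (natural join on cid): {(Helix, k2, 2, 1, 21, 36), (Helix, k2, 2, 1, 21, 6), (Omega, p2, 31, 13, 2, 35), (Omega, p2, 31, 13, 2, 37), (Omega, p2, 31, 27, 12, 35), (Omega, p2, 31, 27, 12, 37), (Omega, x2, 13, 13, 2, 12), (Omega, x2, 13, 13, 2, 20), (Omega, x2, 13, 27, 12, 12), (Omega, x2, 13, 27, 12, 20)}
Filtering on pname != Helix leaves {(Omega, p2, 31, 13, 2, 35), (Omega, p2, 31, 13, 2, 37), (Omega, p2, 31, 27, 12, 35), (Omega, p2, 31, 27, 12, 37), (Omega, x2, 13, 13, 2, 12), (Omega, x2, 13, 13, 2, 20), (Omega, x2, 13, 27, 12, 12), (Omega, x2, 13, 27, 12, 20)}.
Keep only column(s) sid, qty, cid: {(12, 12, 13), (12, 20, 13), (12, 35, 31), (12, 37, 31), (2, 12, 13), (2, 20, 13), (2, 35, 31), (2, 37, 31)}

{(12, 12, 13), (12, 20, 13), (12, 35, 31), (12, 37, 31), (2, 12, 13), (2, 20, 13), (2, 35, 31), (2, 37, 31)}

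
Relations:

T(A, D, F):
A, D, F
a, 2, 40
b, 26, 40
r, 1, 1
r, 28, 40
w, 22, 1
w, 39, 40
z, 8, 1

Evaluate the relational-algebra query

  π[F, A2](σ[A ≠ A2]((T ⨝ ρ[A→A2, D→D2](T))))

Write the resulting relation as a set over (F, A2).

ρ[A→A2, D→D2]: schema becomes (A2, D2, F); tuples unchanged.
T ⋈ ρ[A→A2, D→D2](T) (natural join on F): {(a, 2, 40, a, 2), (a, 2, 40, b, 26), (a, 2, 40, r, 28), (a, 2, 40, w, 39), (b, 26, 40, a, 2), (b, 26, 40, b, 26), (b, 26, 40, r, 28), (b, 26, 40, w, 39), (r, 1, 1, r, 1), (r, 1, 1, w, 22), (r, 1, 1, z, 8), (r, 28, 40, a, 2), (r, 28, 40, b, 26), (r, 28, 40, r, 28), (r, 28, 40, w, 39), (w, 22, 1, r, 1), (w, 22, 1, w, 22), (w, 22, 1, z, 8), (w, 39, 40, a, 2), (w, 39, 40, b, 26), (w, 39, 40, r, 28), (w, 39, 40, w, 39), (z, 8, 1, r, 1), (z, 8, 1, w, 22), (z, 8, 1, z, 8)}
Filtering on A ≠ A2 leaves {(a, 2, 40, b, 26), (a, 2, 40, r, 28), (a, 2, 40, w, 39), (b, 26, 40, a, 2), (b, 26, 40, r, 28), (b, 26, 40, w, 39), (r, 1, 1, w, 22), (r, 1, 1, z, 8), (r, 28, 40, a, 2), (r, 28, 40, b, 26), (r, 28, 40, w, 39), (w, 22, 1, r, 1), (w, 22, 1, z, 8), (w, 39, 40, a, 2), (w, 39, 40, b, 26), (w, 39, 40, r, 28), (z, 8, 1, r, 1), (z, 8, 1, w, 22)}.
π_{F, A2} gives {(1, r), (1, w), (1, z), (40, a), (40, b), (40, r), (40, w)} (11 duplicate(s) eliminated).

{(1, r), (1, w), (1, z), (40, a), (40, b), (40, r), (40, w)}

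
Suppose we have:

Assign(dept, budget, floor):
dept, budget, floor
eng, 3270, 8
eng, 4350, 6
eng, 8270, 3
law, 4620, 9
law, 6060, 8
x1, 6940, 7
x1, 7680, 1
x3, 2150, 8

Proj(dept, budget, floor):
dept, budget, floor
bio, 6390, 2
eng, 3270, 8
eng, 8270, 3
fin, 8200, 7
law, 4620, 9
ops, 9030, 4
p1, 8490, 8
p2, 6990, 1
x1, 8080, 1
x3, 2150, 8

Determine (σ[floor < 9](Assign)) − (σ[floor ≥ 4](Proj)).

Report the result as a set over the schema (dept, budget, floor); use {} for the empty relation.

σ[floor < 9]: keep tuples satisfying floor < 9 → {(eng, 3270, 8), (eng, 4350, 6), (eng, 8270, 3), (law, 6060, 8), (x1, 6940, 7), (x1, 7680, 1), (x3, 2150, 8)}
σ[floor ≥ 4]: keep tuples satisfying floor ≥ 4 → {(eng, 3270, 8), (fin, 8200, 7), (law, 4620, 9), (ops, 9030, 4), (p1, 8490, 8), (x3, 2150, 8)}
Difference: {(eng, 3270, 8), (eng, 4350, 6), (eng, 8270, 3), (law, 6060, 8), (x1, 6940, 7), (x1, 7680, 1), (x3, 2150, 8)} with {(eng, 3270, 8), (fin, 8200, 7), (law, 4620, 9), (ops, 9030, 4), (p1, 8490, 8), (x3, 2150, 8)} → {(eng, 4350, 6), (eng, 8270, 3), (law, 6060, 8), (x1, 6940, 7), (x1, 7680, 1)}

{(eng, 4350, 6), (eng, 8270, 3), (law, 6060, 8), (x1, 6940, 7), (x1, 7680, 1)}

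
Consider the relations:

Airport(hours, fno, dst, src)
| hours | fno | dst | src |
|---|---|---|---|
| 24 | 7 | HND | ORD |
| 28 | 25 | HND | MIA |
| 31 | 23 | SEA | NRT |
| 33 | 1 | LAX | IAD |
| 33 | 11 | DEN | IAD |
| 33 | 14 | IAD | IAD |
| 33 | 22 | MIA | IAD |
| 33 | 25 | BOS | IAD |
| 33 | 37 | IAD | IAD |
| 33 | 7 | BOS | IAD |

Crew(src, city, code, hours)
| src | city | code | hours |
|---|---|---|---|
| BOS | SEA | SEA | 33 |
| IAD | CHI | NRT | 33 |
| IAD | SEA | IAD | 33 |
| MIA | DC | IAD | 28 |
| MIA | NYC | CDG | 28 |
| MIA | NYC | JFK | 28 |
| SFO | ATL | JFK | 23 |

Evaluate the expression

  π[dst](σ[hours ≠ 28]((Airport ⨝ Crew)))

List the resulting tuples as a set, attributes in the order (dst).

{BOS, DEN, IAD, LAX, MIA}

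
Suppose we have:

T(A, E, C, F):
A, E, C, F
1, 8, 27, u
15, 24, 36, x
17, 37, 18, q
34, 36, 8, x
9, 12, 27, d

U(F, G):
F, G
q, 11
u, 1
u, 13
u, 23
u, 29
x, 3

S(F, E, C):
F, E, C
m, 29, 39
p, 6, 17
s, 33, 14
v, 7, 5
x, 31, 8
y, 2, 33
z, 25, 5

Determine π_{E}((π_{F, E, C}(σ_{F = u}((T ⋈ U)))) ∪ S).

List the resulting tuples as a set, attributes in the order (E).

{2, 25, 29, 31, 33, 6, 7, 8}

Joining T and U on F yields {(1, 8, 27, u, 1), (1, 8, 27, u, 13), (1, 8, 27, u, 23), (1, 8, 27, u, 29), (15, 24, 36, x, 3), (17, 37, 18, q, 11), (34, 36, 8, x, 3)}.
Selection F = u: {(1, 8, 27, u, 1), (1, 8, 27, u, 13), (1, 8, 27, u, 23), (1, 8, 27, u, 29)}
Keep only column(s) F, E, C (3 duplicate(s) eliminated): {(u, 8, 27)}
Taking the union: {(m, 29, 39), (p, 6, 17), (s, 33, 14), (u, 8, 27), (v, 7, 5), (x, 31, 8), (y, 2, 33), (z, 25, 5)}
Keep only column(s) E: {2, 25, 29, 31, 33, 6, 7, 8}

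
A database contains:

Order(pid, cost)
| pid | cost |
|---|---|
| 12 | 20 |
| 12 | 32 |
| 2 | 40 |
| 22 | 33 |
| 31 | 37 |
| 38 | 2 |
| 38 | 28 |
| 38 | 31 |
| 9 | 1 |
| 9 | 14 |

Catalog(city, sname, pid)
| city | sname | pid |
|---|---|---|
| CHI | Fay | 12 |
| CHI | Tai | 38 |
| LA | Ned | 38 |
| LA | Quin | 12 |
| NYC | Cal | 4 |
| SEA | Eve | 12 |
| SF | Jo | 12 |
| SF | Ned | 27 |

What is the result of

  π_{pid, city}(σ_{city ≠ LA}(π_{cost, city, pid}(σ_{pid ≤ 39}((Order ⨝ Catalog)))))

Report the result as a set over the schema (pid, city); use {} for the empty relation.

{(12, CHI), (12, SEA), (12, SF), (38, CHI)}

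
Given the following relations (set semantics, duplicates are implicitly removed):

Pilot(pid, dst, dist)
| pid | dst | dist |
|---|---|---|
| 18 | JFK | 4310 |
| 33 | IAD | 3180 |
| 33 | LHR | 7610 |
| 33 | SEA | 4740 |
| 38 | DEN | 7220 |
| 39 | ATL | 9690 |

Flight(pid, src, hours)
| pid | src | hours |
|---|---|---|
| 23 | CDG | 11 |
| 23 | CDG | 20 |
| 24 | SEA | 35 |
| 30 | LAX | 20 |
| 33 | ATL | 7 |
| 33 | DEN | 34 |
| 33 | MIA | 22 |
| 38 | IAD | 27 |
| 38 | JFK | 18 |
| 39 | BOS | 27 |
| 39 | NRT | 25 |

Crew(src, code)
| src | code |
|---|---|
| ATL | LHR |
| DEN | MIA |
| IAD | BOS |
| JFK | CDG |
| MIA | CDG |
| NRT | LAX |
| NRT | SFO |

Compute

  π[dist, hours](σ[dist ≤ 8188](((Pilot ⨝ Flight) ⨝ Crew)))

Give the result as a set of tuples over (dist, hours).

Natural join on pid: {(33, IAD, 3180, ATL, 7), (33, IAD, 3180, DEN, 34), (33, IAD, 3180, MIA, 22), (33, LHR, 7610, ATL, 7), (33, LHR, 7610, DEN, 34), (33, LHR, 7610, MIA, 22), (33, SEA, 4740, ATL, 7), (33, SEA, 4740, DEN, 34), (33, SEA, 4740, MIA, 22), (38, DEN, 7220, IAD, 27), (38, DEN, 7220, JFK, 18), (39, ATL, 9690, BOS, 27), (39, ATL, 9690, NRT, 25)}
Natural join on src: {(33, IAD, 3180, ATL, 7, LHR), (33, IAD, 3180, DEN, 34, MIA), (33, IAD, 3180, MIA, 22, CDG), (33, LHR, 7610, ATL, 7, LHR), (33, LHR, 7610, DEN, 34, MIA), (33, LHR, 7610, MIA, 22, CDG), (33, SEA, 4740, ATL, 7, LHR), (33, SEA, 4740, DEN, 34, MIA), (33, SEA, 4740, MIA, 22, CDG), (38, DEN, 7220, IAD, 27, BOS), (38, DEN, 7220, JFK, 18, CDG), (39, ATL, 9690, NRT, 25, LAX), (39, ATL, 9690, NRT, 25, SFO)}
Filtering on dist ≤ 8188 leaves {(33, IAD, 3180, ATL, 7, LHR), (33, IAD, 3180, DEN, 34, MIA), (33, IAD, 3180, MIA, 22, CDG), (33, LHR, 7610, ATL, 7, LHR), (33, LHR, 7610, DEN, 34, MIA), (33, LHR, 7610, MIA, 22, CDG), (33, SEA, 4740, ATL, 7, LHR), (33, SEA, 4740, DEN, 34, MIA), (33, SEA, 4740, MIA, 22, CDG), (38, DEN, 7220, IAD, 27, BOS), (38, DEN, 7220, JFK, 18, CDG)}.
π_{dist, hours} gives {(3180, 22), (3180, 34), (3180, 7), (4740, 22), (4740, 34), (4740, 7), (7220, 18), (7220, 27), (7610, 22), (7610, 34), (7610, 7)}.

{(3180, 22), (3180, 34), (3180, 7), (4740, 22), (4740, 34), (4740, 7), (7220, 18), (7220, 27), (7610, 22), (7610, 34), (7610, 7)}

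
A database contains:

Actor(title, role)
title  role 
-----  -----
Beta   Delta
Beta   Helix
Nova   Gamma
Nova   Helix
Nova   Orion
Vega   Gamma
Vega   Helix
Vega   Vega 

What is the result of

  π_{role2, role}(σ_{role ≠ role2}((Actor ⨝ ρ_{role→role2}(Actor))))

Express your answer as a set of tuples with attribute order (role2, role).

{(Delta, Helix), (Gamma, Helix), (Gamma, Orion), (Gamma, Vega), (Helix, Delta), (Helix, Gamma), (Helix, Orion), (Helix, Vega), (Orion, Gamma), (Orion, Helix), (Vega, Gamma), (Vega, Helix)}

ρ[role→role2]: schema becomes (title, role2); tuples unchanged.
Joining Actor and ρ_{role→role2}(Actor) on title yields {(Beta, Delta, Delta), (Beta, Delta, Helix), (Beta, Helix, Delta), (Beta, Helix, Helix), (Nova, Gamma, Gamma), (Nova, Gamma, Helix), (Nova, Gamma, Orion), (Nova, Helix, Gamma), (Nova, Helix, Helix), (Nova, Helix, Orion), (Nova, Orion, Gamma), (Nova, Orion, Helix), (Nova, Orion, Orion), (Vega, Gamma, Gamma), (Vega, Gamma, Helix), (Vega, Gamma, Vega), (Vega, Helix, Gamma), (Vega, Helix, Helix), (Vega, Helix, Vega), (Vega, Vega, Gamma), (Vega, Vega, Helix), (Vega, Vega, Vega)}.
σ[role ≠ role2]: keep tuples satisfying role ≠ role2 → {(Beta, Delta, Helix), (Beta, Helix, Delta), (Nova, Gamma, Helix), (Nova, Gamma, Orion), (Nova, Helix, Gamma), (Nova, Helix, Orion), (Nova, Orion, Gamma), (Nova, Orion, Helix), (Vega, Gamma, Helix), (Vega, Gamma, Vega), (Vega, Helix, Gamma), (Vega, Helix, Vega), (Vega, Vega, Gamma), (Vega, Vega, Helix)}
π_{role2, role} gives {(Delta, Helix), (Gamma, Helix), (Gamma, Orion), (Gamma, Vega), (Helix, Delta), (Helix, Gamma), (Helix, Orion), (Helix, Vega), (Orion, Gamma), (Orion, Helix), (Vega, Gamma), (Vega, Helix)} (2 duplicate(s) eliminated).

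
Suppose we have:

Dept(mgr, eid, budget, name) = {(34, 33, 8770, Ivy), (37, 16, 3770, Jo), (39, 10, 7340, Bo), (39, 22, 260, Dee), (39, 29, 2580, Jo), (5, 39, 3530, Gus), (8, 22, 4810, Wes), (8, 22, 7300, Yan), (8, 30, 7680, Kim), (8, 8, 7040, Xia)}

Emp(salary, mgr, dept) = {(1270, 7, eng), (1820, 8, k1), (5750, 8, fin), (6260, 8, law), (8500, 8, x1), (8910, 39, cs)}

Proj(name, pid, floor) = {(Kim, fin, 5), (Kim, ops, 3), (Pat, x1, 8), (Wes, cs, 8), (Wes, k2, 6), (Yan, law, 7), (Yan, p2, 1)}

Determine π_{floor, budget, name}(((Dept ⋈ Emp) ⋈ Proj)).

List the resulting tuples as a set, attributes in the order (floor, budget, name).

{(1, 7300, Yan), (3, 7680, Kim), (5, 7680, Kim), (6, 4810, Wes), (7, 7300, Yan), (8, 4810, Wes)}

Dept ⋈ Emp (natural join on mgr): {(39, 10, 7340, Bo, 8910, cs), (39, 22, 260, Dee, 8910, cs), (39, 29, 2580, Jo, 8910, cs), (8, 22, 4810, Wes, 1820, k1), (8, 22, 4810, Wes, 5750, fin), (8, 22, 4810, Wes, 6260, law), (8, 22, 4810, Wes, 8500, x1), (8, 22, 7300, Yan, 1820, k1), (8, 22, 7300, Yan, 5750, fin), (8, 22, 7300, Yan, 6260, law), (8, 22, 7300, Yan, 8500, x1), (8, 30, 7680, Kim, 1820, k1), (8, 30, 7680, Kim, 5750, fin), (8, 30, 7680, Kim, 6260, law), (8, 30, 7680, Kim, 8500, x1), (8, 8, 7040, Xia, 1820, k1), (8, 8, 7040, Xia, 5750, fin), (8, 8, 7040, Xia, 6260, law), (8, 8, 7040, Xia, 8500, x1)}
(Dept ⋈ Emp) ⋈ Proj (natural join on name): {(8, 22, 4810, Wes, 1820, k1, cs, 8), (8, 22, 4810, Wes, 1820, k1, k2, 6), (8, 22, 4810, Wes, 5750, fin, cs, 8), (8, 22, 4810, Wes, 5750, fin, k2, 6), (8, 22, 4810, Wes, 6260, law, cs, 8), (8, 22, 4810, Wes, 6260, law, k2, 6), (8, 22, 4810, Wes, 8500, x1, cs, 8), (8, 22, 4810, Wes, 8500, x1, k2, 6), (8, 22, 7300, Yan, 1820, k1, law, 7), (8, 22, 7300, Yan, 1820, k1, p2, 1), (8, 22, 7300, Yan, 5750, fin, law, 7), (8, 22, 7300, Yan, 5750, fin, p2, 1), (8, 22, 7300, Yan, 6260, law, law, 7), (8, 22, 7300, Yan, 6260, law, p2, 1), (8, 22, 7300, Yan, 8500, x1, law, 7), (8, 22, 7300, Yan, 8500, x1, p2, 1), (8, 30, 7680, Kim, 1820, k1, fin, 5), (8, 30, 7680, Kim, 1820, k1, ops, 3), (8, 30, 7680, Kim, 5750, fin, fin, 5), (8, 30, 7680, Kim, 5750, fin, ops, 3), (8, 30, 7680, Kim, 6260, law, fin, 5), (8, 30, 7680, Kim, 6260, law, ops, 3), (8, 30, 7680, Kim, 8500, x1, fin, 5), (8, 30, 7680, Kim, 8500, x1, ops, 3)}
Keep only column(s) floor, budget, name (18 duplicate(s) eliminated): {(1, 7300, Yan), (3, 7680, Kim), (5, 7680, Kim), (6, 4810, Wes), (7, 7300, Yan), (8, 4810, Wes)}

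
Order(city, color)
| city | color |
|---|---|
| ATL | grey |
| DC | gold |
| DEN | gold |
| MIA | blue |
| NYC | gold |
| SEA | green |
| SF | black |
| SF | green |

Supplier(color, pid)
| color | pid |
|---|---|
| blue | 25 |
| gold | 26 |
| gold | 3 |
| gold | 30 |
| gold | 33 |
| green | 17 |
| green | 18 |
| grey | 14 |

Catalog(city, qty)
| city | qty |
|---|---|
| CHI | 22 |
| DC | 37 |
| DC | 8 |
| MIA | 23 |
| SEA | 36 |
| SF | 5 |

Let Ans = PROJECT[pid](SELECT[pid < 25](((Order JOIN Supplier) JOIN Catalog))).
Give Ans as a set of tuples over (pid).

{17, 18, 3}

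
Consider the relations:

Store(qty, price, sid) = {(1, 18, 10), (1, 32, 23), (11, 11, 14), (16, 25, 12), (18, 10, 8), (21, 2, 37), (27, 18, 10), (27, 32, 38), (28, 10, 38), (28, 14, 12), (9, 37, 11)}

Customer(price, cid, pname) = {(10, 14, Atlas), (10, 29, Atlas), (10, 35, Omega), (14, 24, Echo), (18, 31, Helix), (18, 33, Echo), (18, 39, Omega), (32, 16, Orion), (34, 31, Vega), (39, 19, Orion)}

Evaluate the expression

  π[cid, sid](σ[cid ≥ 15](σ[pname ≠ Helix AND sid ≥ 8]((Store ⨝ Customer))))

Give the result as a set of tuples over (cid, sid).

{(16, 23), (16, 38), (24, 12), (29, 38), (29, 8), (33, 10), (35, 38), (35, 8), (39, 10)}

Natural join on price: {(1, 18, 10, 31, Helix), (1, 18, 10, 33, Echo), (1, 18, 10, 39, Omega), (1, 32, 23, 16, Orion), (18, 10, 8, 14, Atlas), (18, 10, 8, 29, Atlas), (18, 10, 8, 35, Omega), (27, 18, 10, 31, Helix), (27, 18, 10, 33, Echo), (27, 18, 10, 39, Omega), (27, 32, 38, 16, Orion), (28, 10, 38, 14, Atlas), (28, 10, 38, 29, Atlas), (28, 10, 38, 35, Omega), (28, 14, 12, 24, Echo)}
σ[pname ≠ Helix AND sid ≥ 8]: keep tuples satisfying pname ≠ Helix AND sid ≥ 8 → {(1, 18, 10, 33, Echo), (1, 18, 10, 39, Omega), (1, 32, 23, 16, Orion), (18, 10, 8, 14, Atlas), (18, 10, 8, 29, Atlas), (18, 10, 8, 35, Omega), (27, 18, 10, 33, Echo), (27, 18, 10, 39, Omega), (27, 32, 38, 16, Orion), (28, 10, 38, 14, Atlas), (28, 10, 38, 29, Atlas), (28, 10, 38, 35, Omega), (28, 14, 12, 24, Echo)}
σ[cid ≥ 15]: keep tuples satisfying cid ≥ 15 → {(1, 18, 10, 33, Echo), (1, 18, 10, 39, Omega), (1, 32, 23, 16, Orion), (18, 10, 8, 29, Atlas), (18, 10, 8, 35, Omega), (27, 18, 10, 33, Echo), (27, 18, 10, 39, Omega), (27, 32, 38, 16, Orion), (28, 10, 38, 29, Atlas), (28, 10, 38, 35, Omega), (28, 14, 12, 24, Echo)}
π[cid, sid]: project onto (cid, sid) (2 duplicate(s) eliminated) → {(16, 23), (16, 38), (24, 12), (29, 38), (29, 8), (33, 10), (35, 38), (35, 8), (39, 10)}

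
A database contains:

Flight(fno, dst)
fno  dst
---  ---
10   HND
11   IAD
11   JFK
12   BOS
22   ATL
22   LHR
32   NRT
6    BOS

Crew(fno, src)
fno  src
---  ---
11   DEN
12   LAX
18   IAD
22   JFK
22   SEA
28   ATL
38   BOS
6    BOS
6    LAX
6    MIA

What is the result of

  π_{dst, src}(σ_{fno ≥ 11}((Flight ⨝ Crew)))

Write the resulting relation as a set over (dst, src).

Joining Flight and Crew on fno yields {(11, IAD, DEN), (11, JFK, DEN), (12, BOS, LAX), (22, ATL, JFK), (22, ATL, SEA), (22, LHR, JFK), (22, LHR, SEA), (6, BOS, BOS), (6, BOS, LAX), (6, BOS, MIA)}.
Filtering on fno ≥ 11 leaves {(11, IAD, DEN), (11, JFK, DEN), (12, BOS, LAX), (22, ATL, JFK), (22, ATL, SEA), (22, LHR, JFK), (22, LHR, SEA)}.
Projecting to dst, src: {(ATL, JFK), (ATL, SEA), (BOS, LAX), (IAD, DEN), (JFK, DEN), (LHR, JFK), (LHR, SEA)}

{(ATL, JFK), (ATL, SEA), (BOS, LAX), (IAD, DEN), (JFK, DEN), (LHR, JFK), (LHR, SEA)}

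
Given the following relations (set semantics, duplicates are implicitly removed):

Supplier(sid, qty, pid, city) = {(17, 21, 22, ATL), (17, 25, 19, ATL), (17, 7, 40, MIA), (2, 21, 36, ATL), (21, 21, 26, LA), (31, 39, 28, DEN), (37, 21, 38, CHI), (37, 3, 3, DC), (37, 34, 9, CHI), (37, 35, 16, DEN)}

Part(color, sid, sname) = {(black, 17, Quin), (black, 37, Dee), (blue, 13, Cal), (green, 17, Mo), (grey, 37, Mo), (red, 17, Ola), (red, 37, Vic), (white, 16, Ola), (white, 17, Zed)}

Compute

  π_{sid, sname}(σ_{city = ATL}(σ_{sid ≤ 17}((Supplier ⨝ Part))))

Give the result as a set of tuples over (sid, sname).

{(17, Mo), (17, Ola), (17, Quin), (17, Zed)}

Natural join on sid: {(17, 21, 22, ATL, black, Quin), (17, 21, 22, ATL, green, Mo), (17, 21, 22, ATL, red, Ola), (17, 21, 22, ATL, white, Zed), (17, 25, 19, ATL, black, Quin), (17, 25, 19, ATL, green, Mo), (17, 25, 19, ATL, red, Ola), (17, 25, 19, ATL, white, Zed), (17, 7, 40, MIA, black, Quin), (17, 7, 40, MIA, green, Mo), (17, 7, 40, MIA, red, Ola), (17, 7, 40, MIA, white, Zed), (37, 21, 38, CHI, black, Dee), (37, 21, 38, CHI, grey, Mo), (37, 21, 38, CHI, red, Vic), (37, 3, 3, DC, black, Dee), (37, 3, 3, DC, grey, Mo), (37, 3, 3, DC, red, Vic), (37, 34, 9, CHI, black, Dee), (37, 34, 9, CHI, grey, Mo), (37, 34, 9, CHI, red, Vic), (37, 35, 16, DEN, black, Dee), (37, 35, 16, DEN, grey, Mo), (37, 35, 16, DEN, red, Vic)}
Selection sid ≤ 17: {(17, 21, 22, ATL, black, Quin), (17, 21, 22, ATL, green, Mo), (17, 21, 22, ATL, red, Ola), (17, 21, 22, ATL, white, Zed), (17, 25, 19, ATL, black, Quin), (17, 25, 19, ATL, green, Mo), (17, 25, 19, ATL, red, Ola), (17, 25, 19, ATL, white, Zed), (17, 7, 40, MIA, black, Quin), (17, 7, 40, MIA, green, Mo), (17, 7, 40, MIA, red, Ola), (17, 7, 40, MIA, white, Zed)}
Selection city = ATL: {(17, 21, 22, ATL, black, Quin), (17, 21, 22, ATL, green, Mo), (17, 21, 22, ATL, red, Ola), (17, 21, 22, ATL, white, Zed), (17, 25, 19, ATL, black, Quin), (17, 25, 19, ATL, green, Mo), (17, 25, 19, ATL, red, Ola), (17, 25, 19, ATL, white, Zed)}
π_{sid, sname} gives {(17, Mo), (17, Ola), (17, Quin), (17, Zed)} (4 duplicate(s) eliminated).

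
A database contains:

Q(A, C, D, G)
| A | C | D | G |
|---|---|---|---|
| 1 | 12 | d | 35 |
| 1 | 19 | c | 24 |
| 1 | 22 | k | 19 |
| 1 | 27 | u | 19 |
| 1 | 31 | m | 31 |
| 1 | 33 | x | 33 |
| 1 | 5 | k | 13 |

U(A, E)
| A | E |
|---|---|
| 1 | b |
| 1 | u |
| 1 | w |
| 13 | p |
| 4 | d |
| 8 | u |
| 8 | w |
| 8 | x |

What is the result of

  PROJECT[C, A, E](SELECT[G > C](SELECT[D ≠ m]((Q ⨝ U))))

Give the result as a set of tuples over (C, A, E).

Natural join on A: {(1, 12, d, 35, b), (1, 12, d, 35, u), (1, 12, d, 35, w), (1, 19, c, 24, b), (1, 19, c, 24, u), (1, 19, c, 24, w), (1, 22, k, 19, b), (1, 22, k, 19, u), (1, 22, k, 19, w), (1, 27, u, 19, b), (1, 27, u, 19, u), (1, 27, u, 19, w), (1, 31, m, 31, b), (1, 31, m, 31, u), (1, 31, m, 31, w), (1, 33, x, 33, b), (1, 33, x, 33, u), (1, 33, x, 33, w), (1, 5, k, 13, b), (1, 5, k, 13, u), (1, 5, k, 13, w)}
Apply σ_{D ≠ m}; surviving tuples: {(1, 12, d, 35, b), (1, 12, d, 35, u), (1, 12, d, 35, w), (1, 19, c, 24, b), (1, 19, c, 24, u), (1, 19, c, 24, w), (1, 22, k, 19, b), (1, 22, k, 19, u), (1, 22, k, 19, w), (1, 27, u, 19, b), (1, 27, u, 19, u), (1, 27, u, 19, w), (1, 33, x, 33, b), (1, 33, x, 33, u), (1, 33, x, 33, w), (1, 5, k, 13, b), (1, 5, k, 13, u), (1, 5, k, 13, w)}
Apply σ_{G > C}; surviving tuples: {(1, 12, d, 35, b), (1, 12, d, 35, u), (1, 12, d, 35, w), (1, 19, c, 24, b), (1, 19, c, 24, u), (1, 19, c, 24, w), (1, 5, k, 13, b), (1, 5, k, 13, u), (1, 5, k, 13, w)}
π[C, A, E]: project onto (C, A, E) → {(12, 1, b), (12, 1, u), (12, 1, w), (19, 1, b), (19, 1, u), (19, 1, w), (5, 1, b), (5, 1, u), (5, 1, w)}

{(12, 1, b), (12, 1, u), (12, 1, w), (19, 1, b), (19, 1, u), (19, 1, w), (5, 1, b), (5, 1, u), (5, 1, w)}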